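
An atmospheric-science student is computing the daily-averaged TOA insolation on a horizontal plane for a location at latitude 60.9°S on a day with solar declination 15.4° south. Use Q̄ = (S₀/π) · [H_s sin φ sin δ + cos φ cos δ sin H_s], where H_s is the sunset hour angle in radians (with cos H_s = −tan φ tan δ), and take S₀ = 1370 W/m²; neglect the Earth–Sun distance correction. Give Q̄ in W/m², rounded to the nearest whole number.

−tan φ tan δ = −(-1.7966)(-0.2754) = -0.4948; H_s = arccos(-0.4948) = 119.66°. In radians, H_s = 2.0885.
H_s sin φ sin δ = 2.0885 × -0.8738 × -0.2656 = 0.4847.
cos φ cos δ sin H_s = 0.4863 × 0.9641 × 0.8690 = 0.4074.
Q̄ = (1370/π) × (0.4847 + 0.4074) = 436.08 × 0.8921 = 389.03 W/m².

389 W/m²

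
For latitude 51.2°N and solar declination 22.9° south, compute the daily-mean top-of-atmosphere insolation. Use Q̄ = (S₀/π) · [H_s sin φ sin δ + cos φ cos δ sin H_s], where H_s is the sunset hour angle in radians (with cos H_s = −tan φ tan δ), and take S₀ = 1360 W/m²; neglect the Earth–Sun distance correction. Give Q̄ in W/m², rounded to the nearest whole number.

−tan φ tan δ = −(1.2437)(-0.4224) = 0.5253; H_s = arccos(0.5253) = 58.31°. In radians, H_s = 1.0177.
H_s sin φ sin δ = 1.0177 × 0.7793 × -0.3891 = -0.3086.
cos φ cos δ sin H_s = 0.6266 × 0.9212 × 0.8509 = 0.4912.
Q̄ = (1360/π) × (-0.3086 + 0.4912) = 432.90 × 0.1826 = 79.05 W/m².

79 W/m²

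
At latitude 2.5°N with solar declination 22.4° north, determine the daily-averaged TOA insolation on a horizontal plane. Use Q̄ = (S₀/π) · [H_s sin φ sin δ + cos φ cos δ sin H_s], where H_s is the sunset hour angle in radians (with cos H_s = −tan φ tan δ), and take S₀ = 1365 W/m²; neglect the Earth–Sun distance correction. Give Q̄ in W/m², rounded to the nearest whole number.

cos H_s = −tan(2.5°) · tan(22.4°) = -0.0180, so H_s = arccos(-0.0180) = 91.03°. In radians, H_s = 1.5888.
H_s sin φ sin δ = 1.5888 × 0.0436 × 0.3811 = 0.0264.
cos φ cos δ sin H_s = 0.9990 × 0.9245 × 0.9998 = 0.9234.
Q̄ = (1365/π) × (0.0264 + 0.9234) = 434.49 × 0.9498 = 412.68 W/m².

413 W/m²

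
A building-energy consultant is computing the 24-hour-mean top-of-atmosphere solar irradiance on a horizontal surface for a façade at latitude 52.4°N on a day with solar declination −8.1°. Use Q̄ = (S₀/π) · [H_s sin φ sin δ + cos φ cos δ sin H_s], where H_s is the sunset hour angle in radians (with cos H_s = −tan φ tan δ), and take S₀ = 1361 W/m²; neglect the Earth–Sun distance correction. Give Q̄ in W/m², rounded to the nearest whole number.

190 W/m²

−tan φ tan δ = −(1.2985)(-0.1423) = 0.1848; H_s = arccos(0.1848) = 79.35°. In radians, H_s = 1.3849.
H_s sin φ sin δ = 1.3849 × 0.7923 × -0.1409 = -0.1546.
cos φ cos δ sin H_s = 0.6101 × 0.9900 × 0.9828 = 0.5936.
Q̄ = (1361/π) × (-0.1546 + 0.5936) = 433.22 × 0.4390 = 190.18 W/m².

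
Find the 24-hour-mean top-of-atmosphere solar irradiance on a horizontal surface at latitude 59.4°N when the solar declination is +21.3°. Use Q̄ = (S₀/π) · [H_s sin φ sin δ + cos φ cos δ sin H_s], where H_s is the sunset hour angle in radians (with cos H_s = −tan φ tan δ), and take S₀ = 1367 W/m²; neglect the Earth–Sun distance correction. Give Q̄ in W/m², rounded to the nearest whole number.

467 W/m²

cos H_s = −tan(59.4°) · tan(21.3°) = -0.6593, so H_s = arccos(-0.6593) = 131.25°. In radians, H_s = 2.2907.
H_s sin φ sin δ = 2.2907 × 0.8607 × 0.3633 = 0.7163.
cos φ cos δ sin H_s = 0.5090 × 0.9317 × 0.7519 = 0.3566.
Q̄ = (1367/π) × (0.7163 + 0.3566) = 435.13 × 1.0729 = 466.85 W/m².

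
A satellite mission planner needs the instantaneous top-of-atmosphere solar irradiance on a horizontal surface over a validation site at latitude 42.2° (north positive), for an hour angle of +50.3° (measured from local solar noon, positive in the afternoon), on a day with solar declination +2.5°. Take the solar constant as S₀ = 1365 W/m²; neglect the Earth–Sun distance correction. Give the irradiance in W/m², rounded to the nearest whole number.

685 W/m²

cos θ_z = sin(42.2°) sin(2.5°) + cos(42.2°) cos(2.5°) cos(50.30°) = 0.0293 + 0.4728 = 0.5021.
Top-of-atmosphere irradiance = S₀ cos θ_z = 1365 × 0.5021 = 685.37 W/m².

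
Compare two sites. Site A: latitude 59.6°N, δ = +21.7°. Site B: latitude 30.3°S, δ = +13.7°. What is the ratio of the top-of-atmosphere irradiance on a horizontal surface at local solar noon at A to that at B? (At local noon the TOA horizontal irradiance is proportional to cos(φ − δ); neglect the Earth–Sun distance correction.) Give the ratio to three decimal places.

A: cos θ_z = cos(59.6° − (21.7°)) = 0.7891.
B: cos θ_z = cos(-30.3° − (13.7°)) = 0.7193.
Ratio A/B = 0.7891 / 0.7193 = 1.0970.

1.097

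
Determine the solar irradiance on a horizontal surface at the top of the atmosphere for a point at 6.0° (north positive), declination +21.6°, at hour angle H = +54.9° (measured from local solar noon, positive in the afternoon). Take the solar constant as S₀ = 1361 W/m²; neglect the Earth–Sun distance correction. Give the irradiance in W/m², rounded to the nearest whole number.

776 W/m²

With φ = 6.0°, δ = 21.6°, H = 54.90°: sin φ sin δ = 0.0385, cos φ cos δ cos H = 0.5317, so cos θ_z = 0.5702.
Top-of-atmosphere irradiance = S₀ cos θ_z = 1361 × 0.5702 = 776.04 W/m².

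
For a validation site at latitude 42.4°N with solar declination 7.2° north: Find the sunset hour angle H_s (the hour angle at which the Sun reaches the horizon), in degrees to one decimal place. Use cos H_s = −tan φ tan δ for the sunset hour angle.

96.6°

The sunset hour angle satisfies cos H_s = −tan φ tan δ = -0.1154, giving H_s = 96.63°.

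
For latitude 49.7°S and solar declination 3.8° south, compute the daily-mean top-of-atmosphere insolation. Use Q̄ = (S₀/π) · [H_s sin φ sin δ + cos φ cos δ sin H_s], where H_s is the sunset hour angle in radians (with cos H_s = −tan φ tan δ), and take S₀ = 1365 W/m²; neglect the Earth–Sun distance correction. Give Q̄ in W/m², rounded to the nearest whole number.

316 W/m²

The sunset hour angle satisfies cos H_s = −tan φ tan δ = -0.0783, giving H_s = 94.49°. In radians, H_s = 1.6492.
H_s sin φ sin δ = 1.6492 × -0.7627 × -0.0663 = 0.0834.
cos φ cos δ sin H_s = 0.6468 × 0.9978 × 0.9969 = 0.6434.
Q̄ = (1365/π) × (0.0834 + 0.6434) = 434.49 × 0.7268 = 315.79 W/m².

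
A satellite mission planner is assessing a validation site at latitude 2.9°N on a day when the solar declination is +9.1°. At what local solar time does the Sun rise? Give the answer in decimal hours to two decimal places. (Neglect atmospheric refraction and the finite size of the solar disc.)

−tan φ tan δ = −(0.0507)(0.1602) = -0.0081; H_s = arccos(-0.0081) = 90.46°.
Sunrise is at 12 − H_s/15 = 12 − 6.031 = 5.969 h local solar time.

5.97 h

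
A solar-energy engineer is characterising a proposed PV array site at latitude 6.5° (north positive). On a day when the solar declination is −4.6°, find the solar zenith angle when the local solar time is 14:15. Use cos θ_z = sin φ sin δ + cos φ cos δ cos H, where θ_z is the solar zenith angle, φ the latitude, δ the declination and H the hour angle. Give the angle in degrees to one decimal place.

Hour angle H = 15° × (14.25 − 12) = 33.75°.
cos θ_z = sin φ sin δ + cos φ cos δ cos H = (0.1132)(-0.0802) + (0.9936)(0.9968)(0.8315) = 0.8145.
θ_z = arccos(0.8145) = 35.46°.

35.5°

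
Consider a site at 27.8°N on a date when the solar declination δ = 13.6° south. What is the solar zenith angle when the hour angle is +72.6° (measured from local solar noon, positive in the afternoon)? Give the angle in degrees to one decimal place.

81.5°

cos θ_z = sin(27.8°) sin(-13.6°) + cos(27.8°) cos(-13.6°) cos(72.60°) = -0.1097 + 0.2571 = 0.1474.
θ_z = arccos(0.1474) = 81.52°.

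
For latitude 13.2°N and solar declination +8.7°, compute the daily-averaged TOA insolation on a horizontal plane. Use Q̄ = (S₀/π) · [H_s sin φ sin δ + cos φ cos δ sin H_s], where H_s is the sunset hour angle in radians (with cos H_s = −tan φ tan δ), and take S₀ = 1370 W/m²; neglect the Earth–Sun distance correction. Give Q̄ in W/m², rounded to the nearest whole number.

cos H_s = −tan(13.2°) · tan(8.7°) = -0.0359, so H_s = arccos(-0.0359) = 92.06°. In radians, H_s = 1.6068.
H_s sin φ sin δ = 1.6068 × 0.2284 × 0.1513 = 0.0555.
cos φ cos δ sin H_s = 0.9736 × 0.9885 × 0.9994 = 0.9618.
Q̄ = (1370/π) × (0.0555 + 0.9618) = 436.08 × 1.0173 = 443.62 W/m².

444 W/m²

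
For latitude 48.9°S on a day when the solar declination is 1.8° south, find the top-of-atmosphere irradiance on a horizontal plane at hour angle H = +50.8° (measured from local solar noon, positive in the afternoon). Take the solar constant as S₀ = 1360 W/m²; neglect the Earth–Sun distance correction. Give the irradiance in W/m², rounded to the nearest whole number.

597 W/m²

cos θ_z = sin(-48.9°) sin(-1.8°) + cos(-48.9°) cos(-1.8°) cos(50.80°) = 0.0237 + 0.4153 = 0.4390.
Top-of-atmosphere irradiance = S₀ cos θ_z = 1360 × 0.4390 = 597.04 W/m².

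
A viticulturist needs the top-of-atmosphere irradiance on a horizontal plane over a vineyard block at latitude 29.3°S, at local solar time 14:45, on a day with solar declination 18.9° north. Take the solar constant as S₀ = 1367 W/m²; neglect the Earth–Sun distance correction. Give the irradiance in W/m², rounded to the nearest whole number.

631 W/m²

Hour angle H = 15° × (14.75 − 12) = 41.25°.
With φ = -29.3°, δ = 18.9°, H = 41.25°: sin φ sin δ = -0.1585, cos φ cos δ cos H = 0.6203, so cos θ_z = 0.4618.
Top-of-atmosphere irradiance = S₀ cos θ_z = 1367 × 0.4618 = 631.28 W/m².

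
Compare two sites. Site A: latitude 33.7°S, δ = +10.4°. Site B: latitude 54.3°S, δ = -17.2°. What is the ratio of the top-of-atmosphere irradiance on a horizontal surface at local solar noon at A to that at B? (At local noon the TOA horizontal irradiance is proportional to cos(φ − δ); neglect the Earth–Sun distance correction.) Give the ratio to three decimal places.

A: cos θ_z = cos(-33.7° − (10.4°)) = 0.7181.
B: cos θ_z = cos(-54.3° − (-17.2°)) = 0.7976.
Ratio A/B = 0.7181 / 0.7976 = 0.9003.

0.900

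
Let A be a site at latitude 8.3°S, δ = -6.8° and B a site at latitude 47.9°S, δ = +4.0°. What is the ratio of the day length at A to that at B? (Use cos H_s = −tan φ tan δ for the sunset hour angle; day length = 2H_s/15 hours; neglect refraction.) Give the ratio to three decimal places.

1.064

A: H_s = arccos(−tan -8.3° · tan -6.8°) = 91.00°, so 2H_s/15 = 12.1333 h.
B: H_s = arccos(−tan -47.9° · tan 4.0°) = 85.56°, so 2H_s/15 = 11.4080 h.
Ratio A/B = 12.1333 / 11.4080 = 1.0636.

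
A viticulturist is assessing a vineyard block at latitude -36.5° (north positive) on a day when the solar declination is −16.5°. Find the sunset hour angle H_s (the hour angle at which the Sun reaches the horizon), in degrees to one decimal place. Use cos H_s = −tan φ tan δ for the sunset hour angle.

102.7°

cos H_s = −tan(-36.5°) · tan(-16.5°) = -0.2192, so H_s = arccos(-0.2192) = 102.66°.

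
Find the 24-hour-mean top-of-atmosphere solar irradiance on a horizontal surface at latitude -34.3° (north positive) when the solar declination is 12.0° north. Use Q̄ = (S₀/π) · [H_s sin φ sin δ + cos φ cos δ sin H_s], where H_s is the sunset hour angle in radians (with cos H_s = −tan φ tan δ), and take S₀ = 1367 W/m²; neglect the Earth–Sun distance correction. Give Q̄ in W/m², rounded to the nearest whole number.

−tan φ tan δ = −(-0.6822)(0.2126) = 0.1450; H_s = arccos(0.1450) = 81.66°. In radians, H_s = 1.4252.
H_s sin φ sin δ = 1.4252 × -0.5635 × 0.2079 = -0.1670.
cos φ cos δ sin H_s = 0.8261 × 0.9781 × 0.9894 = 0.7994.
Q̄ = (1367/π) × (-0.1670 + 0.7994) = 435.13 × 0.6324 = 275.18 W/m².

275 W/m²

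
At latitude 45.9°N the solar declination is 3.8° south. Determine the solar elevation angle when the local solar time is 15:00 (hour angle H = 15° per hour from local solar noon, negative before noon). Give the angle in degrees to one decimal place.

Hour angle H = 15° × (15 − 12) = 45.00°.
cos θ_z = sin(45.9°) sin(-3.8°) + cos(45.9°) cos(-3.8°) cos(45.00°) = -0.0476 + 0.4910 = 0.4434.
θ_z = arccos(0.4434) = 63.68°, so the elevation is 90° − 63.68° = 26.32°.

26.3°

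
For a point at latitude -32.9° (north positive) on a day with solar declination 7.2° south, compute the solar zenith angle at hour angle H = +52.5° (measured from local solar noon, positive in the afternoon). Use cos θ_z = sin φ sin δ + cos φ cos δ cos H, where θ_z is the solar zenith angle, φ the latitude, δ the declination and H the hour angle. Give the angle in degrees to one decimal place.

54.9°

With φ = -32.9°, δ = -7.2°, H = 52.50°: sin φ sin δ = 0.0681, cos φ cos δ cos H = 0.5071, so cos θ_z = 0.5752.
θ_z = arccos(0.5752) = 54.89°.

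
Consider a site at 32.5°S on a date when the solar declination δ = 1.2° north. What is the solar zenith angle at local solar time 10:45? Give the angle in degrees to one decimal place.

Hour angle H = 15° × (10.75 − 12) = -18.75°.
With φ = -32.5°, δ = 1.2°, H = -18.75°: sin φ sin δ = -0.0113, cos φ cos δ cos H = 0.7985, so cos θ_z = 0.7872.
θ_z = arccos(0.7872) = 38.08°.

38.1°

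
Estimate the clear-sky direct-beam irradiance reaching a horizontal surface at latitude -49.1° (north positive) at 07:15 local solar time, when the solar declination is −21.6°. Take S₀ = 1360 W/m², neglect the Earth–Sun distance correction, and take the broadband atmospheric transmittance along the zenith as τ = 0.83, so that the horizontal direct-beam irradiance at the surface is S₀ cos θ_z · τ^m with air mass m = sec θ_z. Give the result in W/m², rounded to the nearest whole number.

435 W/m²

Hour angle H = 15° × (7.25 − 12) = -71.25°.
With φ = -49.1°, δ = -21.6°, H = -71.25°: sin φ sin δ = 0.2782, cos φ cos δ cos H = 0.1957, so cos θ_z = 0.4739.
Air mass m = 1/cos θ_z = 1/0.4739 = 2.110; τ^m = 0.83^2.110 = 0.6749.
Surface direct beam = 1360 × 0.4739 × 0.6749 = 434.98 W/m².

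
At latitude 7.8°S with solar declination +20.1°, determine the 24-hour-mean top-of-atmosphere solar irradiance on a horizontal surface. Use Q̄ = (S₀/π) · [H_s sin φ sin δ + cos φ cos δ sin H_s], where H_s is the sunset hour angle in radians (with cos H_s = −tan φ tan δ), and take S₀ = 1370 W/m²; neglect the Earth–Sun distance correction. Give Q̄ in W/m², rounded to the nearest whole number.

The sunset hour angle satisfies cos H_s = −tan φ tan δ = 0.0501, giving H_s = 87.13°. In radians, H_s = 1.5207.
H_s sin φ sin δ = 1.5207 × -0.1357 × 0.3437 = -0.0709.
cos φ cos δ sin H_s = 0.9907 × 0.9391 × 0.9987 = 0.9292.
Q̄ = (1370/π) × (-0.0709 + 0.9292) = 436.08 × 0.8583 = 374.29 W/m².

374 W/m²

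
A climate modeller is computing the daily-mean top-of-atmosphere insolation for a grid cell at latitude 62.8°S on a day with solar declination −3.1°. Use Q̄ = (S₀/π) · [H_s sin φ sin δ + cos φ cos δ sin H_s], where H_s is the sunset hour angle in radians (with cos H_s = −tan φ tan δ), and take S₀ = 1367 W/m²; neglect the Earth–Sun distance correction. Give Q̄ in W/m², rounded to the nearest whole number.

cos H_s = −tan(-62.8°) · tan(-3.1°) = -0.1054, so H_s = arccos(-0.1054) = 96.05°. In radians, H_s = 1.6764.
H_s sin φ sin δ = 1.6764 × -0.8894 × -0.0541 = 0.0807.
cos φ cos δ sin H_s = 0.4571 × 0.9985 × 0.9944 = 0.4539.
Q̄ = (1367/π) × (0.0807 + 0.4539) = 435.13 × 0.5346 = 232.62 W/m².

233 W/m²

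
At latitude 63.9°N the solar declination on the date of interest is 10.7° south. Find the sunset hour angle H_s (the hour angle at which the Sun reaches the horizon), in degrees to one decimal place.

67.3°

−tan φ tan δ = −(2.0413)(-0.1890) = 0.3858; H_s = arccos(0.3858) = 67.31°.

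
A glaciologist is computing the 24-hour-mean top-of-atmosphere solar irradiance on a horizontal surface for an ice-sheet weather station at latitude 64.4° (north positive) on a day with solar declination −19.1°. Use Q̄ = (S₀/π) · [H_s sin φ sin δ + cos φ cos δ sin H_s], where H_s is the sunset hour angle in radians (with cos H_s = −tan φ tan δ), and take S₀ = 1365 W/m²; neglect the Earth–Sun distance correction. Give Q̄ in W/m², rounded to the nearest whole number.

25 W/m²

cos H_s = −tan(64.4°) · tan(-19.1°) = 0.7227, so H_s = arccos(0.7227) = 43.72°. In radians, H_s = 0.7631.
H_s sin φ sin δ = 0.7631 × 0.9018 × -0.3272 = -0.2252.
cos φ cos δ sin H_s = 0.4321 × 0.9449 × 0.6912 = 0.2822.
Q̄ = (1365/π) × (-0.2252 + 0.2822) = 434.49 × 0.0570 = 24.77 W/m².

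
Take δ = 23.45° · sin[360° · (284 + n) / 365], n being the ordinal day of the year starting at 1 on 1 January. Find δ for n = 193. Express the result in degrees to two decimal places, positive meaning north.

360 × (284 + 193) / 365 = 470.466°; sin(470.466°) = 0.9369.
δ = 23.45 × 0.9369 = 21.970° ≈ +21.97°.

+21.97°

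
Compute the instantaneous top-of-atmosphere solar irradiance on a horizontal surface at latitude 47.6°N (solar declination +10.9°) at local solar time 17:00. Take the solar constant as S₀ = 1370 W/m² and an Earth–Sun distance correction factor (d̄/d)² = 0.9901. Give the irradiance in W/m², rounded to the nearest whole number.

422 W/m²

Hour angle H = 15° × (17 − 12) = 75.00°.
cos θ_z = sin φ sin δ + cos φ cos δ cos H = (0.7385)(0.1891) + (0.6743)(0.9820)(0.2588) = 0.3110.
Top-of-atmosphere irradiance = S₀ (d̄/d)² cos θ_z = 1370 × 0.9901 × 0.3110 = 421.85 W/m².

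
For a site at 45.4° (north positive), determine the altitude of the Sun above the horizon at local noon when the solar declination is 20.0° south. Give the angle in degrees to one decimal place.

At local solar noon the hour angle is zero, so the elevation is 90° − |φ − δ| = 90° − |45.4° − (-20.0°)| = 90° − 65.4° = 24.6°.

24.6°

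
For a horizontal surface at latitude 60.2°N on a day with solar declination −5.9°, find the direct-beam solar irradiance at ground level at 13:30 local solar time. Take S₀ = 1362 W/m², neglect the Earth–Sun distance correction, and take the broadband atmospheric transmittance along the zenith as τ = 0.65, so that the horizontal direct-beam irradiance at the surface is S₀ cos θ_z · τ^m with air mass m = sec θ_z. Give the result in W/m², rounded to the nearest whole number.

155 W/m²

Hour angle H = 15° × (13.5 − 12) = 22.50°.
cos θ_z = sin(60.2°) sin(-5.9°) + cos(60.2°) cos(-5.9°) cos(22.50°) = -0.0892 + 0.4567 = 0.3675.
Air mass m = 1/cos θ_z = 1/0.3675 = 2.721; τ^m = 0.65^2.721 = 0.3097.
Surface direct beam = 1362 × 0.3675 × 0.3097 = 155.02 W/m².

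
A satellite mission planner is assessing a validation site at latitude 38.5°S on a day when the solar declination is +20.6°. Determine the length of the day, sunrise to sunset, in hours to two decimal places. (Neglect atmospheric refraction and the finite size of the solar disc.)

cos H_s = −tan(-38.5°) · tan(20.6°) = 0.2990, so H_s = arccos(0.2990) = 72.60°.
Day length = 2 H_s / 15° h⁻¹ = 145.20° / 15 = 9.680 h.

9.68 hours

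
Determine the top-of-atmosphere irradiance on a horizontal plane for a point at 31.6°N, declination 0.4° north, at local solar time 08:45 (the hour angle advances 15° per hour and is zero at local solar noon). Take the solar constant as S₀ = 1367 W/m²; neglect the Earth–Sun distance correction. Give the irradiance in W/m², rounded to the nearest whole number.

773 W/m²

Hour angle H = 15° × (8.75 − 12) = -48.75°.
cos θ_z = sin(31.6°) sin(0.4°) + cos(31.6°) cos(0.4°) cos(-48.75°) = 0.0037 + 0.5616 = 0.5653.
Top-of-atmosphere irradiance = S₀ cos θ_z = 1367 × 0.5653 = 772.77 W/m².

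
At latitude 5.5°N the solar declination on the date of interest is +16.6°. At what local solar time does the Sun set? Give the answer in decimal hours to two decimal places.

The sunset hour angle satisfies cos H_s = −tan φ tan δ = -0.0287, giving H_s = 91.64°.
Sunset is at 12 + H_s/15 = 12 + 6.109 = 18.109 h local solar time.

18.11 h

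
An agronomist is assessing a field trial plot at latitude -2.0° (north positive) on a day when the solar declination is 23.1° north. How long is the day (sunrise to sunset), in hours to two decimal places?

The sunset hour angle satisfies cos H_s = −tan φ tan δ = 0.0149, giving H_s = 89.15°.
Day length = 2 H_s / 15° h⁻¹ = 178.30° / 15 = 11.887 h.

11.89 hours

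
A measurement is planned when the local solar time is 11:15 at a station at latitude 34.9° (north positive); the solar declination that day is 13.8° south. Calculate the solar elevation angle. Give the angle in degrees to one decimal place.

40.1°

Hour angle H = 15° × (11.25 − 12) = -11.25°.
With φ = 34.9°, δ = -13.8°, H = -11.25°: sin φ sin δ = -0.1365, cos φ cos δ cos H = 0.7812, so cos θ_z = 0.6447.
θ_z = arccos(0.6447) = 49.86°, so the elevation is 90° − 49.86° = 40.14°.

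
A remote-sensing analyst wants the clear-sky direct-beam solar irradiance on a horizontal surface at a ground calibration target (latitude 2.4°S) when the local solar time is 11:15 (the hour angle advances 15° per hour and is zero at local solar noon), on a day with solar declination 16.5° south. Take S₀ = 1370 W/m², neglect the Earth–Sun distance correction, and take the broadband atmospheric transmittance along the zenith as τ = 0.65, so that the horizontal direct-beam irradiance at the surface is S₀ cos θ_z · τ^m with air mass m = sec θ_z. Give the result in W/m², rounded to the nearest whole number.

829 W/m²

Hour angle H = 15° × (11.25 − 12) = -11.25°.
cos θ_z = sin φ sin δ + cos φ cos δ cos H = (-0.0419)(-0.2840) + (0.9991)(0.9588)(0.9808) = 0.9514.
Air mass m = 1/cos θ_z = 1/0.9514 = 1.051; τ^m = 0.65^1.051 = 0.6359.
Surface direct beam = 1370 × 0.9514 × 0.6359 = 828.84 W/m².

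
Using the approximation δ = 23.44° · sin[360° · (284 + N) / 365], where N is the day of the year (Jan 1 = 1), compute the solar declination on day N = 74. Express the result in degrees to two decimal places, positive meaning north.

-2.82°

360 × (284 + 74) / 365 = 353.096°; sin(353.096°) = -0.1202.
δ = 23.44 × -0.1202 = -2.817° ≈ -2.82°.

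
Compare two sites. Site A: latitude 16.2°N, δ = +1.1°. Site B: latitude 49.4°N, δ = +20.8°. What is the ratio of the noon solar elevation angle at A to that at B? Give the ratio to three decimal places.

A: 90° − |16.2 − (1.1)| = 74.90°.
B: 90° − |49.4 − (20.8)| = 61.40°.
Ratio A/B = 74.9000 / 61.4000 = 1.2199.

1.220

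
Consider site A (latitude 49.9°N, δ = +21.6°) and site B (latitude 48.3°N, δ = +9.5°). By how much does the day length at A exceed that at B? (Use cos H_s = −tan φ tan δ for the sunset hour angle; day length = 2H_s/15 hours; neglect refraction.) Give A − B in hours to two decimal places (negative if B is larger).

A: H_s = arccos(−tan 49.9° · tan 21.6°) = 118.05°, so 2H_s/15 = 15.7400 h.
B: H_s = arccos(−tan 48.3° · tan 9.5°) = 100.83°, so 2H_s/15 = 13.4440 h.
A − B = 15.7400 − 13.4440 = 2.2960 h.

+2.30 h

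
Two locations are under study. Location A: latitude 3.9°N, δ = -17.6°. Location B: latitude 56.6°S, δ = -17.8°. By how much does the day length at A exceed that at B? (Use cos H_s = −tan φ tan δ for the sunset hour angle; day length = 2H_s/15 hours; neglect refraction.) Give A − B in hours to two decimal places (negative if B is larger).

-4.05 h

A: H_s = arccos(−tan 3.9° · tan -17.6°) = 88.76°, so 2H_s/15 = 11.8347 h.
B: H_s = arccos(−tan -56.6° · tan -17.8°) = 119.14°, so 2H_s/15 = 15.8853 h.
A − B = 11.8347 − 15.8853 = -4.0506 h.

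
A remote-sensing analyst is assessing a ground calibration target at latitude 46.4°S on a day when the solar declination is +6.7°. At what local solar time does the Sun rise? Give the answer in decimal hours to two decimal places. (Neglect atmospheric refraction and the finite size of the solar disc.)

6.47 h

cos H_s = −tan(-46.4°) · tan(6.7°) = 0.1234, so H_s = arccos(0.1234) = 82.91°.
Sunrise is at 12 − H_s/15 = 12 − 5.527 = 6.473 h local solar time.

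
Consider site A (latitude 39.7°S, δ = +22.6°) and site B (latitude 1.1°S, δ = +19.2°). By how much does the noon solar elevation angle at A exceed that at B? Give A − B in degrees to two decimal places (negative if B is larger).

A: 90° − |-39.7 − (22.6)| = 27.70°.
B: 90° − |-1.1 − (19.2)| = 69.70°.
A − B = 27.70 − 69.70 = -42.00°.

-42.00°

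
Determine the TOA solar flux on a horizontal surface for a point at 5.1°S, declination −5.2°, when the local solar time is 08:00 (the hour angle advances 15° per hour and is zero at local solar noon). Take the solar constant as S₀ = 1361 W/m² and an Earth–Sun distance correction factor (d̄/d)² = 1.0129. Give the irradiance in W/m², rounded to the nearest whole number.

Hour angle H = 15° × (8 − 12) = -60.00°.
cos θ_z = sin φ sin δ + cos φ cos δ cos H = (-0.0889)(-0.0906) + (0.9960)(0.9959)(0.5000) = 0.5040.
Top-of-atmosphere irradiance = S₀ (d̄/d)² cos θ_z = 1361 × 1.0129 × 0.5040 = 694.79 W/m².

695 W/m²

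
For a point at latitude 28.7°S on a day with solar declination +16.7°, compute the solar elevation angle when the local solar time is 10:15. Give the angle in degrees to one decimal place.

38.0°

Hour angle H = 15° × (10.25 − 12) = -26.25°.
cos θ_z = sin(-28.7°) sin(16.7°) + cos(-28.7°) cos(16.7°) cos(-26.25°) = -0.1380 + 0.7535 = 0.6155.
θ_z = arccos(0.6155) = 52.01°, so the elevation is 90° − 52.01° = 37.99°.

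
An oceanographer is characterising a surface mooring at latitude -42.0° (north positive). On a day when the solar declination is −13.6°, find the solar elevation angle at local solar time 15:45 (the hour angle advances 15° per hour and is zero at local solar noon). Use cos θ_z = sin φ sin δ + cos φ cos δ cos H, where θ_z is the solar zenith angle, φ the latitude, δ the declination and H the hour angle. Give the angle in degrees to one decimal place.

Hour angle H = 15° × (15.75 − 12) = 56.25°.
With φ = -42.0°, δ = -13.6°, H = 56.25°: sin φ sin δ = 0.1573, cos φ cos δ cos H = 0.4013, so cos θ_z = 0.5586.
θ_z = arccos(0.5586) = 56.04°, so the elevation is 90° − 56.04° = 33.96°.

34.0°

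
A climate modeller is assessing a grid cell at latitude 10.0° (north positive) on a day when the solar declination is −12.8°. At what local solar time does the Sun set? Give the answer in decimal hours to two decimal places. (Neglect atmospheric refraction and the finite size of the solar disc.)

cos H_s = −tan(10.0°) · tan(-12.8°) = 0.0401, so H_s = arccos(0.0401) = 87.70°.
Sunset is at 12 + H_s/15 = 12 + 5.847 = 17.847 h local solar time.

17.85 h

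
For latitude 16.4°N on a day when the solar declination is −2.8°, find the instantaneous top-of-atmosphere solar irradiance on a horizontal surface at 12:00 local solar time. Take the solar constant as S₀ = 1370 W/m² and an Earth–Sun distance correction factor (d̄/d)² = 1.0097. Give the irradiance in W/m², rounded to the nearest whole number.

Hour angle H = 15° × (12 − 12) = 0.00°.
cos θ_z = sin φ sin δ + cos φ cos δ cos H = (0.2823)(-0.0488) + (0.9593)(0.9988)(1.0000) = 0.9444.
Top-of-atmosphere irradiance = S₀ (d̄/d)² cos θ_z = 1370 × 1.0097 × 0.9444 = 1306.38 W/m².

1306 W/m²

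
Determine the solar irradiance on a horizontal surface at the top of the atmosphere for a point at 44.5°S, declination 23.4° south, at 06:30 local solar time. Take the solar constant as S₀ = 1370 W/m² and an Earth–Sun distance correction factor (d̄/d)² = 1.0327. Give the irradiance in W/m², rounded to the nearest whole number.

515 W/m²

Hour angle H = 15° × (6.5 − 12) = -82.50°.
With φ = -44.5°, δ = -23.4°, H = -82.50°: sin φ sin δ = 0.2784, cos φ cos δ cos H = 0.0854, so cos θ_z = 0.3638.
Top-of-atmosphere irradiance = S₀ (d̄/d)² cos θ_z = 1370 × 1.0327 × 0.3638 = 514.70 W/m².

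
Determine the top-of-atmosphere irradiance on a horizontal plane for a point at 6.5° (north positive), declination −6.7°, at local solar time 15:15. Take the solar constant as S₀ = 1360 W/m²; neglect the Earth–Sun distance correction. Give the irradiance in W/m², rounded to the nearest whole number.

867 W/m²

Hour angle H = 15° × (15.25 − 12) = 48.75°.
cos θ_z = sin φ sin δ + cos φ cos δ cos H = (0.1132)(-0.1167) + (0.9936)(0.9932)(0.6593) = 0.6374.
Top-of-atmosphere irradiance = S₀ cos θ_z = 1360 × 0.6374 = 866.86 W/m².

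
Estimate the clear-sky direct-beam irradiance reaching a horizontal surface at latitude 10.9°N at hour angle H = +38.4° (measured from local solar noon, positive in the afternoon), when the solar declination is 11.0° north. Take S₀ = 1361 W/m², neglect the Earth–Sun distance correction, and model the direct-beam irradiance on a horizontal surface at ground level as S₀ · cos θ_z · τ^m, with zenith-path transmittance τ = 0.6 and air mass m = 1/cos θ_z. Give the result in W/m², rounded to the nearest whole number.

565 W/m²

cos θ_z = sin φ sin δ + cos φ cos δ cos H = (0.1891)(0.1908) + (0.9820)(0.9816)(0.7837) = 0.7915.
Air mass m = 1/cos θ_z = 1/0.7915 = 1.263; τ^m = 0.6^1.263 = 0.5246.
Surface direct beam = 1361 × 0.7915 × 0.5246 = 565.12 W/m².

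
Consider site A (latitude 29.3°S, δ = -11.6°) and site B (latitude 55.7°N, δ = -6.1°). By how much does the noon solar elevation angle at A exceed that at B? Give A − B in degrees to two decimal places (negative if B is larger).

+44.10°

A: 90° − |-29.3 − (-11.6)| = 72.30°.
B: 90° − |55.7 − (-6.1)| = 28.20°.
A − B = 72.30 − 28.20 = 44.10°.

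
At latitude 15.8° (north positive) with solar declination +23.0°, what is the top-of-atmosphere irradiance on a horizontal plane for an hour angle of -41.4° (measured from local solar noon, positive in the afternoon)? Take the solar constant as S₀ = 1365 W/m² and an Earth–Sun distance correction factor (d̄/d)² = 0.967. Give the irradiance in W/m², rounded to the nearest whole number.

1017 W/m²

cos θ_z = sin φ sin δ + cos φ cos δ cos H = (0.2723)(0.3907) + (0.9622)(0.9205)(0.7501) = 0.7708.
Top-of-atmosphere irradiance = S₀ (d̄/d)² cos θ_z = 1365 × 0.967 × 0.7708 = 1017.42 W/m².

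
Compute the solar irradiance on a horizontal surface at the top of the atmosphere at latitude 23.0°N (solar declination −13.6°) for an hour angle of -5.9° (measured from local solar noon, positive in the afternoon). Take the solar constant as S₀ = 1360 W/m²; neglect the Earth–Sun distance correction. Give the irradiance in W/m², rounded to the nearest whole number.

1085 W/m²

cos θ_z = sin(23.0°) sin(-13.6°) + cos(23.0°) cos(-13.6°) cos(-5.90°) = -0.0919 + 0.8900 = 0.7981.
Top-of-atmosphere irradiance = S₀ cos θ_z = 1360 × 0.7981 = 1085.42 W/m².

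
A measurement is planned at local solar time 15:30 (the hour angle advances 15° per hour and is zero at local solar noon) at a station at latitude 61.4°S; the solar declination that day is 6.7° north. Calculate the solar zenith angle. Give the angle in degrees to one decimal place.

79.2°

Hour angle H = 15° × (15.5 − 12) = 52.50°.
With φ = -61.4°, δ = 6.7°, H = 52.50°: sin φ sin δ = -0.1024, cos φ cos δ cos H = 0.2894, so cos θ_z = 0.1870.
θ_z = arccos(0.1870) = 79.22°.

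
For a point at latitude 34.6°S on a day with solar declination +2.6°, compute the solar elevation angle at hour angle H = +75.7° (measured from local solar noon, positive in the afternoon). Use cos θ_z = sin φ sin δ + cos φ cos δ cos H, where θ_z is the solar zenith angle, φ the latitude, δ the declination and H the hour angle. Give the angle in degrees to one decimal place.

cos θ_z = sin φ sin δ + cos φ cos δ cos H = (-0.5678)(0.0454) + (0.8231)(0.9990)(0.2470) = 0.1773.
θ_z = arccos(0.1773) = 79.79°, so the elevation is 90° − 79.79° = 10.21°.

10.2°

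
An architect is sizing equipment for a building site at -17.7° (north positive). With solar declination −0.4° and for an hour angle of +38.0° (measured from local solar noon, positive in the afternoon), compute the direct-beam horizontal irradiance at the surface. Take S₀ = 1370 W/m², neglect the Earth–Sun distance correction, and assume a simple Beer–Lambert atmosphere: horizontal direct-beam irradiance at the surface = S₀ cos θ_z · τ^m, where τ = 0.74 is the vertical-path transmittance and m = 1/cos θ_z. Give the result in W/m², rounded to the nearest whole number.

With φ = -17.7°, δ = -0.4°, H = 38.00°: sin φ sin δ = 0.0021, cos φ cos δ cos H = 0.7507, so cos θ_z = 0.7528.
Air mass m = 1/cos θ_z = 1/0.7528 = 1.328; τ^m = 0.74^1.328 = 0.6704.
Surface direct beam = 1370 × 0.7528 × 0.6704 = 691.41 W/m².

691 W/m²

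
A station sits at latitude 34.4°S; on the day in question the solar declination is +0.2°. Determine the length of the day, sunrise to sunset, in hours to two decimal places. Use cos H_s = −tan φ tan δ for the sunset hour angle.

The sunset hour angle satisfies cos H_s = −tan φ tan δ = 0.0024, giving H_s = 89.86°.
Day length = 2 H_s / 15° h⁻¹ = 179.72° / 15 = 11.981 h.

11.98 hours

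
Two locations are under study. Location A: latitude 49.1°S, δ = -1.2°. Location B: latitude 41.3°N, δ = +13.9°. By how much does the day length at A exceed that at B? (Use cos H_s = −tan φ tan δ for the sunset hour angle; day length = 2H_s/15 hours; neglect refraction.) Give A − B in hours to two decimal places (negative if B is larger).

-1.49 h

A: H_s = arccos(−tan -49.1° · tan -1.2°) = 91.39°, so 2H_s/15 = 12.1853 h.
B: H_s = arccos(−tan 41.3° · tan 13.9°) = 102.56°, so 2H_s/15 = 13.6747 h.
A − B = 12.1853 − 13.6747 = -1.4894 h.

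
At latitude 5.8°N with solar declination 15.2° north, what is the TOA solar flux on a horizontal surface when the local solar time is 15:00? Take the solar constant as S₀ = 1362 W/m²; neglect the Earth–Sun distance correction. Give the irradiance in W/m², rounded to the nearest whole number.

961 W/m²

Hour angle H = 15° × (15 − 12) = 45.00°.
With φ = 5.8°, δ = 15.2°, H = 45.00°: sin φ sin δ = 0.0265, cos φ cos δ cos H = 0.6789, so cos θ_z = 0.7054.
Top-of-atmosphere irradiance = S₀ cos θ_z = 1362 × 0.7054 = 960.75 W/m².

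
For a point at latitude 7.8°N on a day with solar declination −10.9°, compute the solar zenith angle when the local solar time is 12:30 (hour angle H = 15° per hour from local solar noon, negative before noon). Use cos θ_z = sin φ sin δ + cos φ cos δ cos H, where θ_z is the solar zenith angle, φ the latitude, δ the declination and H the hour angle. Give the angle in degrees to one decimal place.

20.1°

Hour angle H = 15° × (12.5 − 12) = 7.50°.
cos θ_z = sin(7.8°) sin(-10.9°) + cos(7.8°) cos(-10.9°) cos(7.50°) = -0.0257 + 0.9646 = 0.9389.
θ_z = arccos(0.9389) = 20.13°.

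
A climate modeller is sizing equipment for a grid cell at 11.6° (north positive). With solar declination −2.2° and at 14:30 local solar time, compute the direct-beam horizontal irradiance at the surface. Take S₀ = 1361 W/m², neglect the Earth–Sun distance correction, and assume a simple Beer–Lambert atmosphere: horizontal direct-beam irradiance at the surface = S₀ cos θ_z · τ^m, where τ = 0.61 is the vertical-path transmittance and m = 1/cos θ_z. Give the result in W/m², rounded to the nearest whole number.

Hour angle H = 15° × (14.5 − 12) = 37.50°.
With φ = 11.6°, δ = -2.2°, H = 37.50°: sin φ sin δ = -0.0077, cos φ cos δ cos H = 0.7766, so cos θ_z = 0.7689.
Air mass m = 1/cos θ_z = 1/0.7689 = 1.301; τ^m = 0.61^1.301 = 0.5257.
Surface direct beam = 1361 × 0.7689 × 0.5257 = 550.13 W/m².

550 W/m²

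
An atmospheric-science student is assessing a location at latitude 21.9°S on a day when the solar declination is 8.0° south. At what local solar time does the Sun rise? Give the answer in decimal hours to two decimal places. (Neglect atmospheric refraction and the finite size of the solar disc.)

−tan φ tan δ = −(-0.4020)(-0.1405) = -0.0565; H_s = arccos(-0.0565) = 93.24°.
Sunrise is at 12 − H_s/15 = 12 − 6.216 = 5.784 h local solar time.

5.78 h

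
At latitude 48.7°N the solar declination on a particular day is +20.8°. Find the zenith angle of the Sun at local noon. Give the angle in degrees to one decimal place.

27.9°

At local solar noon the hour angle is zero, so the zenith angle is |φ − δ| = |48.7° − (20.8°)| = 27.9°.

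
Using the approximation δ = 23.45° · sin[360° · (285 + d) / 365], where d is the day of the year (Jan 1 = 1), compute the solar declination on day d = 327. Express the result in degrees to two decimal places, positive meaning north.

360 × (285 + 327) / 365 = 603.616°; sin(603.616°) = -0.8958.
δ = 23.45 × -0.8958 = -21.007° ≈ -21.01°.

-21.01°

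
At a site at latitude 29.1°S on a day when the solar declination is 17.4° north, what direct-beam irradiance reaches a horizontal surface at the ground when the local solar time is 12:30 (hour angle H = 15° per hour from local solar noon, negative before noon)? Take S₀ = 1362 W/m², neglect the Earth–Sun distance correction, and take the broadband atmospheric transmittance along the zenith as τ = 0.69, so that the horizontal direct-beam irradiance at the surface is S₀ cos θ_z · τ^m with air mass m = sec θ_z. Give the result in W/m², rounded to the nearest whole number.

538 W/m²

Hour angle H = 15° × (12.5 − 12) = 7.50°.
With φ = -29.1°, δ = 17.4°, H = 7.50°: sin φ sin δ = -0.1454, cos φ cos δ cos H = 0.8267, so cos θ_z = 0.6813.
Air mass m = 1/cos θ_z = 1/0.6813 = 1.468; τ^m = 0.69^1.468 = 0.5800.
Surface direct beam = 1362 × 0.6813 × 0.5800 = 538.20 W/m².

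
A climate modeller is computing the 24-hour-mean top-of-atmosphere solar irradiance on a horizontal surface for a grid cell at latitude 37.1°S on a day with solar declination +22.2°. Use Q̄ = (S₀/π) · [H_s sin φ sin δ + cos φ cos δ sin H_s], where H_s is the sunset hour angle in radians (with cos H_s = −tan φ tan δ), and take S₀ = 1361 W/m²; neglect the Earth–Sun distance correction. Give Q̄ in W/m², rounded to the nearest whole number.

The sunset hour angle satisfies cos H_s = −tan φ tan δ = 0.3086, giving H_s = 72.03°. In radians, H_s = 1.2572.
H_s sin φ sin δ = 1.2572 × -0.6032 × 0.3778 = -0.2865.
cos φ cos δ sin H_s = 0.7976 × 0.9259 × 0.9512 = 0.7025.
Q̄ = (1361/π) × (-0.2865 + 0.7025) = 433.22 × 0.4160 = 180.22 W/m².

180 W/m²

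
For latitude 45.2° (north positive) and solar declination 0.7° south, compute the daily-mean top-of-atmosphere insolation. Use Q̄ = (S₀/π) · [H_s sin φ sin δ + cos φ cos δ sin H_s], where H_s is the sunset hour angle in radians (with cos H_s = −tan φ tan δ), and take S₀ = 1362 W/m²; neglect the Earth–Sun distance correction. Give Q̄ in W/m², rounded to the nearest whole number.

cos H_s = −tan(45.2°) · tan(-0.7°) = 0.0123, so H_s = arccos(0.0123) = 89.30°. In radians, H_s = 1.5586.
H_s sin φ sin δ = 1.5586 × 0.7096 × -0.0122 = -0.0135.
cos φ cos δ sin H_s = 0.7046 × 0.9999 × 0.9999 = 0.7045.
Q̄ = (1362/π) × (-0.0135 + 0.7045) = 433.54 × 0.6910 = 299.58 W/m².

300 W/m²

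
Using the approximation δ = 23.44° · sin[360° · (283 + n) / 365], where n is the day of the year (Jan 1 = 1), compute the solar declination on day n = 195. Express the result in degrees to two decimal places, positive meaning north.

360 × (283 + 195) / 365 = 471.452°; sin(471.452°) = 0.9307.
δ = 23.44 × 0.9307 = 21.816° ≈ +21.82°.

+21.82°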